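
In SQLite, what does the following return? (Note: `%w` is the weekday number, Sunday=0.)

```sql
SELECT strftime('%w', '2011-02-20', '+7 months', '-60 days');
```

First apply '+7 months', '-60 days': 2011-02-20 → 2011-07-22.
2011-07-22 is a Friday; with Sunday=0 that is 5.

5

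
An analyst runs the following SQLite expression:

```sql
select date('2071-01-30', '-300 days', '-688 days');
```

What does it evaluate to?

2068-05-17

Applying '-300 days' to 2071-01-30: counting 300 days back gives 2070-04-05.
Applying '-688 days' to 2070-04-05: counting 688 days back gives 2068-05-17.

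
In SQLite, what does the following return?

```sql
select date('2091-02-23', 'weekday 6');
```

2091-02-24

`weekday 6` advances to the next Saturday; 2091-02-23 is a Friday, so it moves forward to 2091-02-24.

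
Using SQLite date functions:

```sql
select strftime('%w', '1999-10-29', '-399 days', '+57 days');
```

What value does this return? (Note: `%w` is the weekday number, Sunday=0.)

6

First apply '-399 days', '+57 days': 1999-10-29 → 1998-11-21.
1998-11-21 is a Saturday; with Sunday=0 that is 6.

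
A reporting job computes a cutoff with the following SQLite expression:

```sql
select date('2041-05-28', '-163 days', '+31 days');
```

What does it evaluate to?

Applying '-163 days' to 2041-05-28: counting 163 days back gives 2040-12-16.
December 2040 has 31 days; 15 remain after the 16th, so 16 days reach 2041-01-01.
Advancing 15 more days within January lands on 2041-01-16.

2041-01-16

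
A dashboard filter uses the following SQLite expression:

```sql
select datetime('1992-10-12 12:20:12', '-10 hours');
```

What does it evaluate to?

-10 hours from 1992-10-12 12:20:12 is 1992-10-12 02:20:12.

1992-10-12 02:20:12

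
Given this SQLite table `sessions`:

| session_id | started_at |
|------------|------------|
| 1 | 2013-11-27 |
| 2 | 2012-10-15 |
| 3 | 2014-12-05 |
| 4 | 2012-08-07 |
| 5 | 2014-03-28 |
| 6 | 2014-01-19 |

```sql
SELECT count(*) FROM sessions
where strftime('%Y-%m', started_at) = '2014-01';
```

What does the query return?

Rows with year-month 2014-01: 2014-01-19 → 1.

1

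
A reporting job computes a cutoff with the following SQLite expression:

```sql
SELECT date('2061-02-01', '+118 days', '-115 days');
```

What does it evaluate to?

2061-02-04

Applying '+118 days' to 2061-02-01: counting 118 days forward gives 2061-05-30.
Applying '-115 days' to 2061-05-30: counting 115 days back gives 2061-02-04.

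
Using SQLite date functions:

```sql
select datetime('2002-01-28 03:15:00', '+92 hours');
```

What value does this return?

2002-01-31 23:15:00

+92 hours from 2002-01-28 03:15:00 is 2002-01-31 23:15:00 (crosses midnight).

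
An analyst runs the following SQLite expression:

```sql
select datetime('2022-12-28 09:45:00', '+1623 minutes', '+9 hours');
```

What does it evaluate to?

1623 minutes = 27h 3m; +1623 minutes from 2022-12-28 09:45:00 is 2022-12-29 12:48:00 (crosses midnight).
+9 hours from 2022-12-29 12:48:00 is 2022-12-29 21:48:00.

2022-12-29 21:48:00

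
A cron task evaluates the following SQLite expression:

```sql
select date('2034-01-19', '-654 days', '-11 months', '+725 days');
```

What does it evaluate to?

Applying '-654 days' to 2034-01-19: counting 654 days back gives 2032-04-05.
Adding -11 months to 2032-04-05 gives 2031-05-05.
Applying '+725 days' to 2031-05-05: counting 725 days forward gives 2033-04-29.

2033-04-29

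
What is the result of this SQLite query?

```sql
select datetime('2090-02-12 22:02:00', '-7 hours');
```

-7 hours from 2090-02-12 22:02:00 is 2090-02-12 15:02:00.

2090-02-12 15:02:00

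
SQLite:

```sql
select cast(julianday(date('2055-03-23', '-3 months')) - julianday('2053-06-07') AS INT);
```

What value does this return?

564

Adding -3 months to 2055-03-23 gives 2054-12-23.
23 days remain in June 2053 after the 7th (30 − 7).
Full months from July 2053 through November 2054 contribute their day counts.
Then 23 days into December 2054.
Total: 23 + 31 + 31 + 30 + 31 + 30 + 31 + 31 + 28 + 31 + 30 + 31 + 30 + 31 + 31 + 30 + 31 + 30 + 23 = 564.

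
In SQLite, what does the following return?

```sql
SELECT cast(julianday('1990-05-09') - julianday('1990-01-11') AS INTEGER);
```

20 days remain in January 1990 after the 11th (31 − 11).
February 1990: 28 days.
March 1990: 31 days.
April 1990: 30 days.
Then 9 days into May 1990.
Total: 20 + 28 + 31 + 30 + 9 = 118.

118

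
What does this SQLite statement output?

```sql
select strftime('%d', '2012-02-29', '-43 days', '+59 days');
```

16

First apply '-43 days', '+59 days': 2012-02-29 → 2012-03-16.
`%d` extracts the 2-digit day of month: 16.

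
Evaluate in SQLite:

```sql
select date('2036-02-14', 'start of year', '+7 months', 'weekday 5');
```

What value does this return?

2036-08-01

`start of year` rewinds 2036-02-14 to 2036-01-01.
Adding +7 months to 2036-01-01 gives 2036-08-01.
`weekday 5` advances to the next Friday; 2036-08-01 is already a Friday, so it stays at 2036-08-01.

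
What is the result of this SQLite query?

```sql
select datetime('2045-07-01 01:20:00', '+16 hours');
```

2045-07-01 17:20:00

+16 hours from 2045-07-01 01:20:00 is 2045-07-01 17:20:00.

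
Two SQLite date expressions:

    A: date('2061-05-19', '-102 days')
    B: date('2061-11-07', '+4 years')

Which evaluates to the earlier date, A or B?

A

A = 2061-02-06.
B = 2065-11-07.
A is earlier.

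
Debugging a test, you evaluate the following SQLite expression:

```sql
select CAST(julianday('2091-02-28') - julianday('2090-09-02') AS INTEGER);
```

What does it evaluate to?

28 days remain in September 2090 after the 2nd (30 − 2).
October 2090: 31 days.
November 2090: 30 days.
December 2090: 31 days.
January 2091: 31 days.
Then 28 days into February 2091.
Total: 28 + 31 + 30 + 31 + 31 + 28 = 179.

179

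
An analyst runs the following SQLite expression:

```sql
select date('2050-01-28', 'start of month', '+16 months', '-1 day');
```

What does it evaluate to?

2051-04-30

`start of month` rewinds 2050-01-28 to 2050-01-01.
Adding +16 months to 2050-01-01 gives 2051-05-01.
Going back 1 day from 2051-05-01 reaches 2051-04-30 (last day of April, 30 days).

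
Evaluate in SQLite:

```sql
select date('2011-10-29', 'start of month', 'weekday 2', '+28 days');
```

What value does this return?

`start of month` rewinds 2011-10-29 to 2011-10-01.
`weekday 2` advances to the next Tuesday; 2011-10-01 is a Saturday, so it moves forward to 2011-10-04.
October 2011 has 31 days; 27 remain after the 4th, so 28 days reach 2011-11-01.

2011-11-01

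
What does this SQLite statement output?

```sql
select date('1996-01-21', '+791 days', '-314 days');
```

1997-05-12

Applying '+791 days' to 1996-01-21: counting 791 days forward gives 1998-03-22.
Applying '-314 days' to 1998-03-22: counting 314 days back gives 1997-05-12.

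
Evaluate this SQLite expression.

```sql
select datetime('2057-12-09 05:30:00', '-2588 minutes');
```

2588 minutes = 43h 8m; -2588 minutes from 2057-12-09 05:30:00 is 2057-12-07 10:22:00 (crosses midnight).

2057-12-07 10:22:00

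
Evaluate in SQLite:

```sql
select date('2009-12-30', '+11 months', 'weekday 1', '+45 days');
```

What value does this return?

2011-01-20

Adding +11 months to 2009-12-30 gives 2010-11-30.
`weekday 1` advances to the next Monday; 2010-11-30 is a Tuesday, so it moves forward to 2010-12-06.
Applying '+45 days' to 2010-12-06: counting 45 days forward gives 2011-01-20.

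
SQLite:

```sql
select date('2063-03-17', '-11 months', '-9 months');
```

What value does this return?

2061-07-17

Adding -11 months to 2063-03-17 gives 2062-04-17.
Adding -9 months to 2062-04-17 gives 2061-07-17.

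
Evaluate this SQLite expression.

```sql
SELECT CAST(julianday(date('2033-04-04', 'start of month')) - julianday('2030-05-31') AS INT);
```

1036

`start of month` rewinds 2033-04-04 to 2033-04-01.
0 days remain in May 2030 after the 31st (31 − 31).
Full months from June 2030 through March 2033 contribute their day counts.
Then 1 day into April 2033.
Total: 0 + 30 + 31 + 31 + 30 + 31 + 30 + 31 + 31 + 28 + 31 + 30 + 31 + 30 + 31 + 31 + 30 + 31 + 30 + 31 + 31 + 29 + 31 + 30 + 31 + 30 + 31 + 31 + 30 + 31 + 30 + 31 + 31 + 28 + 31 + 1 = 1036.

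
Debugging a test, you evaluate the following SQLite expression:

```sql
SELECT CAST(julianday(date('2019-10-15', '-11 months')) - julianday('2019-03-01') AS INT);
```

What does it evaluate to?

-106

Adding -11 months to 2019-10-15 gives 2018-11-15.
15 days remain in November 2018 after the 15th (30 − 15).
December 2018: 31 days.
January 2019: 31 days.
February 2019: 28 days.
Then 1 day into March 2019.
Total: 15 + 31 + 31 + 28 + 1 = 106.
The subtraction is earlier − later, so the result is −106 → -106.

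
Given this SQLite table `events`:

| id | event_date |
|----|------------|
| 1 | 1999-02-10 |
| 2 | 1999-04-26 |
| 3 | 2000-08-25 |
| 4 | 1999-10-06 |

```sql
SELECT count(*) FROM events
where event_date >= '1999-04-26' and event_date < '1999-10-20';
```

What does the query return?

Rows in [1999-04-26, 1999-10-20): 1999-04-26, 1999-10-06 → 2 rows.

2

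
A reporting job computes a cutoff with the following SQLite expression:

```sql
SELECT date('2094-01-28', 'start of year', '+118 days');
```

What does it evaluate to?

2094-04-29

`start of year` rewinds 2094-01-28 to 2094-01-01.
Applying '+118 days' to 2094-01-01: counting 118 days forward gives 2094-04-29.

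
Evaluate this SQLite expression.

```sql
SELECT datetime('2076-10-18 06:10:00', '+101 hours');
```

+101 hours from 2076-10-18 06:10:00 is 2076-10-22 11:10:00 (crosses midnight).

2076-10-22 11:10:00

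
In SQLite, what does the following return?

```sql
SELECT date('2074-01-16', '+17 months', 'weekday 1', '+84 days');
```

2075-09-09

Adding +17 months to 2074-01-16 gives 2075-06-16.
`weekday 1` advances to the next Monday; 2075-06-16 is a Sunday, so it moves forward to 2075-06-17.
Applying '+84 days' to 2075-06-17: counting 84 days forward gives 2075-09-09.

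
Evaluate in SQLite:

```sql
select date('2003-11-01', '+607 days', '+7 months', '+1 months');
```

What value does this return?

Applying '+607 days' to 2003-11-01: counting 607 days forward gives 2005-06-30.
Adding +7 months to 2005-06-30 gives 2006-01-30.
Adding +1 month to 2006-01-30 targets 2006-02-30. February 2006 has only 28 days, so SQLite normalizes the 2-day overflow forward to 2006-03-02.

2006-03-02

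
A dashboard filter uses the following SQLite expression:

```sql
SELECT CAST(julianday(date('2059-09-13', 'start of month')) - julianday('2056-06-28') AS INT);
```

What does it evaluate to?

`start of month` rewinds 2059-09-13 to 2059-09-01.
2 days remain in June 2056 after the 28th (30 − 28).
Full months from July 2056 through August 2059 contribute their day counts.
Then 1 day into September 2059.
Total: 2 + 31 + 31 + 30 + 31 + 30 + 31 + 31 + 28 + 31 + 30 + 31 + 30 + 31 + 31 + 30 + 31 + 30 + 31 + 31 + 28 + 31 + 30 + 31 + 30 + 31 + 31 + 30 + 31 + 30 + 31 + 31 + 28 + 31 + 30 + 31 + 30 + 31 + 31 + 1 = 1160.

1160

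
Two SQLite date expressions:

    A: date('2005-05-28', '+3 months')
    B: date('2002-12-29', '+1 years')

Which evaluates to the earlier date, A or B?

B

A = 2005-08-28.
B = 2003-12-29.
B is earlier.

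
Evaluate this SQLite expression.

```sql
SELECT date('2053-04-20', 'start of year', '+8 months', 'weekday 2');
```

2053-09-02

`start of year` rewinds 2053-04-20 to 2053-01-01.
Adding +8 months to 2053-01-01 gives 2053-09-01.
`weekday 2` advances to the next Tuesday; 2053-09-01 is a Monday, so it moves forward to 2053-09-02.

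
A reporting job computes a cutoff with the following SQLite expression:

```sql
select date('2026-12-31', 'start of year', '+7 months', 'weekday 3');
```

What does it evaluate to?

`start of year` rewinds 2026-12-31 to 2026-01-01.
Adding +7 months to 2026-01-01 gives 2026-08-01.
`weekday 3` advances to the next Wednesday; 2026-08-01 is a Saturday, so it moves forward to 2026-08-05.

2026-08-05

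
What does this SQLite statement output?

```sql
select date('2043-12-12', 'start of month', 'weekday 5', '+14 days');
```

2043-12-18

`start of month` rewinds 2043-12-12 to 2043-12-01.
`weekday 5` advances to the next Friday; 2043-12-01 is a Tuesday, so it moves forward to 2043-12-04.
Advancing 14 more days within December lands on 2043-12-18.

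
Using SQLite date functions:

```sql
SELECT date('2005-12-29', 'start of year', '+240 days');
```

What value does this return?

`start of year` rewinds 2005-12-29 to 2005-01-01.
Applying '+240 days' to 2005-01-01: counting 240 days forward gives 2005-08-29.

2005-08-29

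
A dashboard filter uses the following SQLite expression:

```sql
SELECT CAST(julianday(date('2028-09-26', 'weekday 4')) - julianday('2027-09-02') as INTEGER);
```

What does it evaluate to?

392

`weekday 4` advances to the next Thursday; 2028-09-26 is a Tuesday, so it moves forward to 2028-09-28.
28 days remain in September 2027 after the 2nd (30 − 2).
Full months from October 2027 through August 2028 contribute their day counts.
Then 28 days into September 2028.
Total: 28 + 31 + 30 + 31 + 31 + 29 + 31 + 30 + 31 + 30 + 31 + 31 + 28 = 392.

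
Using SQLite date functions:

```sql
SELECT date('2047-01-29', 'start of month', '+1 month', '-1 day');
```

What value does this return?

`start of month` rewinds 2047-01-29 to 2047-01-01.
Adding +1 month to 2047-01-01 gives 2047-02-01.
Going back 1 day from 2047-02-01 reaches 2047-01-31 (last day of January, 31 days).

2047-01-31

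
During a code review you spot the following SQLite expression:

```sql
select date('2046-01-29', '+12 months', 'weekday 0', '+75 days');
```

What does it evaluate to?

Adding +12 months to 2046-01-29 gives 2047-01-29.
`weekday 0` advances to the next Sunday; 2047-01-29 is a Tuesday, so it moves forward to 2047-02-03.
Applying '+75 days' to 2047-02-03: counting 75 days forward gives 2047-04-19.

2047-04-19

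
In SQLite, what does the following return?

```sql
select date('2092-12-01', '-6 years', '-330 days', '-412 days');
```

Adding -6 years to 2092-12-01 gives 2086-12-01.
Applying '-330 days' to 2086-12-01: counting 330 days back gives 2086-01-05.
Applying '-412 days' to 2086-01-05: counting 412 days back gives 2084-11-19.

2084-11-19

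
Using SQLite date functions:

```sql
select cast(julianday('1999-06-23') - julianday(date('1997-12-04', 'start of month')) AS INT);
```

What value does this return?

569

`start of month` rewinds 1997-12-04 to 1997-12-01.
30 days remain in December 1997 after the 1st (31 − 1).
Full months from January 1998 through May 1999 contribute their day counts.
Then 23 days into June 1999.
Total: 30 + 31 + 28 + 31 + 30 + 31 + 30 + 31 + 31 + 30 + 31 + 30 + 31 + 31 + 28 + 31 + 30 + 31 + 23 = 569.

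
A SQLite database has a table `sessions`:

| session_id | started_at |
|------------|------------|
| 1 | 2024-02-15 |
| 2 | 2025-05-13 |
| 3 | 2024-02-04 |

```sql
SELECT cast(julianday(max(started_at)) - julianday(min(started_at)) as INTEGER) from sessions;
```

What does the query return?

MIN = 2024-02-04, MAX = 2025-05-13.
25 days remain in February 2024 after the 4th (29 − 4).
Full months from March 2024 through April 2025 contribute their day counts.
Then 13 days into May 2025.
Total: 25 + 31 + 30 + 31 + 30 + 31 + 31 + 30 + 31 + 30 + 31 + 31 + 28 + 31 + 30 + 13 = 464.

464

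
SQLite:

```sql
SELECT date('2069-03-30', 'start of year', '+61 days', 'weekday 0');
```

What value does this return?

`start of year` rewinds 2069-03-30 to 2069-01-01.
Applying '+61 days' to 2069-01-01: counting 61 days forward gives 2069-03-03.
`weekday 0` advances to the next Sunday; 2069-03-03 is already a Sunday, so it stays at 2069-03-03.

2069-03-03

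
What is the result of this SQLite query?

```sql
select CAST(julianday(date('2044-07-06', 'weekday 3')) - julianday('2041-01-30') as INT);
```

`weekday 3` advances to the next Wednesday; 2044-07-06 is already a Wednesday, so it stays at 2044-07-06.
1 day remains in January 2041 after the 30th (31 − 30).
Full months from February 2041 through June 2044 contribute their day counts.
Then 6 days into July 2044.
Total: 1 + 28 + 31 + 30 + 31 + 30 + 31 + 31 + 30 + 31 + 30 + 31 + 31 + 28 + 31 + 30 + 31 + 30 + 31 + 31 + 30 + 31 + 30 + 31 + 31 + 28 + 31 + 30 + 31 + 30 + 31 + 31 + 30 + 31 + 30 + 31 + 31 + 29 + 31 + 30 + 31 + 30 + 6 = 1253.

1253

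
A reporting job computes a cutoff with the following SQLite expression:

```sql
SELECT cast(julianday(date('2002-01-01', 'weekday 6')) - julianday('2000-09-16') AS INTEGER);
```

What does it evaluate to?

`weekday 6` advances to the next Saturday; 2002-01-01 is a Tuesday, so it moves forward to 2002-01-05.
14 days remain in September 2000 after the 16th (30 − 16).
Full months from October 2000 through December 2001 contribute their day counts.
Then 5 days into January 2002.
Total: 14 + 31 + 30 + 31 + 31 + 28 + 31 + 30 + 31 + 30 + 31 + 31 + 30 + 31 + 30 + 31 + 5 = 476.

476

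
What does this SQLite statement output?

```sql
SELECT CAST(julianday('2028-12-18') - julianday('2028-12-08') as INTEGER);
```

Both dates are in December 2028: 18 − 8 = 10.

10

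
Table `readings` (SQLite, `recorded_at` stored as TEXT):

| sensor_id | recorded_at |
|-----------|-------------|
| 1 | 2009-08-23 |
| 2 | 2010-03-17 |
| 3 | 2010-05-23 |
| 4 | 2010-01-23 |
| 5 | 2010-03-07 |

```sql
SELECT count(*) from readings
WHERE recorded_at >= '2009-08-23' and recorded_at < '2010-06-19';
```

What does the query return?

Rows in [2009-08-23, 2010-06-19): 2009-08-23, 2010-03-17, 2010-05-23, 2010-01-23, 2010-03-07 → 5 rows.

5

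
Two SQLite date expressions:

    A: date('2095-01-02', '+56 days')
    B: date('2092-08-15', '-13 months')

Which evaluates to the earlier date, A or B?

B

A = 2095-02-27.
B = 2091-07-15.
B is earlier.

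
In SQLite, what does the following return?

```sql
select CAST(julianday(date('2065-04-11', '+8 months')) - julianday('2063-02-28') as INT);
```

1017

Adding +8 months to 2065-04-11 gives 2065-12-11.
0 days remain in February 2063 after the 28th (28 − 28).
Full months from March 2063 through November 2065 contribute their day counts.
Then 11 days into December 2065.
Total: 0 + 31 + 30 + 31 + 30 + 31 + 31 + 30 + 31 + 30 + 31 + 31 + 29 + 31 + 30 + 31 + 30 + 31 + 31 + 30 + 31 + 30 + 31 + 31 + 28 + 31 + 30 + 31 + 30 + 31 + 31 + 30 + 31 + 30 + 11 = 1017.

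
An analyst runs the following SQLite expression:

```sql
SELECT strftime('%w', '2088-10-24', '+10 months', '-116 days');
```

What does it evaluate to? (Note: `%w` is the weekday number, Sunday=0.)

First apply '+10 months', '-116 days': 2088-10-24 → 2089-04-30.
2089-04-30 is a Saturday; with Sunday=0 that is 6.

6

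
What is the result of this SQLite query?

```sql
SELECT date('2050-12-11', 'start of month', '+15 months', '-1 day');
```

`start of month` rewinds 2050-12-11 to 2050-12-01.
Adding +15 months to 2050-12-01 gives 2052-03-01.
Going back 1 day from 2052-03-01 reaches 2052-02-29 (last day of February, 29 days).

2052-02-29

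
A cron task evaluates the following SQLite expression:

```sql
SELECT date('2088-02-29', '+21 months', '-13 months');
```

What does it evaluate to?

2088-10-29

Adding +21 months to 2088-02-29 gives 2089-11-29.
Adding -13 months to 2089-11-29 gives 2088-10-29.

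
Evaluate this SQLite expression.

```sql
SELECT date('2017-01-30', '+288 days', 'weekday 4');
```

Applying '+288 days' to 2017-01-30: counting 288 days forward gives 2017-11-14.
`weekday 4` advances to the next Thursday; 2017-11-14 is a Tuesday, so it moves forward to 2017-11-16.

2017-11-16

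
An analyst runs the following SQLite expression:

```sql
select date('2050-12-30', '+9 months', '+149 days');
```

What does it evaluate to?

Adding +9 months to 2050-12-30 gives 2051-09-30.
Applying '+149 days' to 2051-09-30: counting 149 days forward gives 2052-02-26.

2052-02-26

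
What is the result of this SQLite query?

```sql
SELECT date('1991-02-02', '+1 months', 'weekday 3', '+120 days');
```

1991-07-04

Adding +1 month to 1991-02-02 gives 1991-03-02.
`weekday 3` advances to the next Wednesday; 1991-03-02 is a Saturday, so it moves forward to 1991-03-06.
Applying '+120 days' to 1991-03-06: counting 120 days forward gives 1991-07-04.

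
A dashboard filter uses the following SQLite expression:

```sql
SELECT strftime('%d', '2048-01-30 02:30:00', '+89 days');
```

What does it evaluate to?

First apply '+89 days': 2048-01-30 02:30:00 → 2048-04-28 02:30:00.
`%d` extracts the 2-digit day of month: 28.

28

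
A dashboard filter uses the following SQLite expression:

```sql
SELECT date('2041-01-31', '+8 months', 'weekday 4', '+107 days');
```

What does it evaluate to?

2042-01-18

Adding +8 months to 2041-01-31 targets 2041-09-31. September 2041 has only 30 days, so SQLite normalizes the 1-day overflow forward to 2041-10-01.
`weekday 4` advances to the next Thursday; 2041-10-01 is a Tuesday, so it moves forward to 2041-10-03.
Applying '+107 days' to 2041-10-03: counting 107 days forward gives 2042-01-18.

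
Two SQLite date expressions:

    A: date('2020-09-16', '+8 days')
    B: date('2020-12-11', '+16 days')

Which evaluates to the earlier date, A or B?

A

A = 2020-09-24.
B = 2020-12-27.
A is earlier.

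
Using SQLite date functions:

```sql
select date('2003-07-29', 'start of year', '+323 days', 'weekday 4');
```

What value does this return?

2003-11-20

`start of year` rewinds 2003-07-29 to 2003-01-01.
Applying '+323 days' to 2003-01-01: counting 323 days forward gives 2003-11-20.
`weekday 4` advances to the next Thursday; 2003-11-20 is already a Thursday, so it stays at 2003-11-20.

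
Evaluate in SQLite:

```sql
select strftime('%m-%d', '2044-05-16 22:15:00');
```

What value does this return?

05-16

`%m-%d` extracts the month-day: 05-16.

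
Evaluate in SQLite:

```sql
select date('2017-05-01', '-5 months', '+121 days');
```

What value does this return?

Adding -5 months to 2017-05-01 gives 2016-12-01.
Applying '+121 days' to 2016-12-01: counting 121 days forward gives 2017-04-01.

2017-04-01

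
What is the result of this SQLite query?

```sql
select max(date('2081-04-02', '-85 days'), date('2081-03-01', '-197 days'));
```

date('2081-04-02', '-85 days') → 2081-01-07.
date('2081-03-01', '-197 days') → 2080-08-16.
Later of the two is 2081-01-07.

2081-01-07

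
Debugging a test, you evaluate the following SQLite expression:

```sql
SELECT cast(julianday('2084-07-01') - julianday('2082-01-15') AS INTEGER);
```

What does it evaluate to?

16 days remain in January 2082 after the 15th (31 − 15).
Full months from February 2082 through June 2084 contribute their day counts.
Then 1 day into July 2084.
Total: 16 + 28 + 31 + 30 + 31 + 30 + 31 + 31 + 30 + 31 + 30 + 31 + 31 + 28 + 31 + 30 + 31 + 30 + 31 + 31 + 30 + 31 + 30 + 31 + 31 + 29 + 31 + 30 + 31 + 30 + 1 = 898.

898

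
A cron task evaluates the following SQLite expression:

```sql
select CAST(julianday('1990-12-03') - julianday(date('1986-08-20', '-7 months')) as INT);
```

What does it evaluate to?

Adding -7 months to 1986-08-20 gives 1986-01-20.
11 days remain in January 1986 after the 20th (31 − 20).
Full months from February 1986 through November 1990 contribute their day counts.
Then 3 days into December 1990.
Total: 11 + 28 + 31 + 30 + 31 + 30 + 31 + 31 + 30 + 31 + 30 + 31 + 31 + 28 + 31 + 30 + 31 + 30 + 31 + 31 + 30 + 31 + 30 + 31 + 31 + 29 + 31 + 30 + 31 + 30 + 31 + 31 + 30 + 31 + 30 + 31 + 31 + 28 + 31 + 30 + 31 + 30 + 31 + 31 + 30 + 31 + 30 + 31 + 31 + 28 + 31 + 30 + 31 + 30 + 31 + 31 + 30 + 31 + 30 + 3 = 1778.

1778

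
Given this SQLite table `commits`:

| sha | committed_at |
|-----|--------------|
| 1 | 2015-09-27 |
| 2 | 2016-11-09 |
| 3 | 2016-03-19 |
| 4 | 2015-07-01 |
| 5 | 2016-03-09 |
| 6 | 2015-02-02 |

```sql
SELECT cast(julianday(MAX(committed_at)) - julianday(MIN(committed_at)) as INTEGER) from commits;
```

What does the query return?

646

MIN = 2015-02-02, MAX = 2016-11-09.
26 days remain in February 2015 after the 2nd (28 − 2).
Full months from March 2015 through October 2016 contribute their day counts.
Then 9 days into November 2016.
Total: 26 + 31 + 30 + 31 + 30 + 31 + 31 + 30 + 31 + 30 + 31 + 31 + 29 + 31 + 30 + 31 + 30 + 31 + 31 + 30 + 31 + 9 = 646.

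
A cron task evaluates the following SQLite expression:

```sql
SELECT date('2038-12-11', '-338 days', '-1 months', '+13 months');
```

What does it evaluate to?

2039-01-07

Applying '-338 days' to 2038-12-11: counting 338 days back gives 2038-01-07.
Adding -1 month to 2038-01-07 gives 2037-12-07.
Adding +13 months to 2037-12-07 gives 2039-01-07.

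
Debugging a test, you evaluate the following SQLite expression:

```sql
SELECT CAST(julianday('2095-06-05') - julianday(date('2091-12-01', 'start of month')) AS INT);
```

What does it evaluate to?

1282

`start of month` rewinds 2091-12-01 to 2091-12-01.
30 days remain in December 2091 after the 1st (31 − 1).
Full months from January 2092 through May 2095 contribute their day counts.
Then 5 days into June 2095.
Total: 30 + 31 + 29 + 31 + 30 + 31 + 30 + 31 + 31 + 30 + 31 + 30 + 31 + 31 + 28 + 31 + 30 + 31 + 30 + 31 + 31 + 30 + 31 + 30 + 31 + 31 + 28 + 31 + 30 + 31 + 30 + 31 + 31 + 30 + 31 + 30 + 31 + 31 + 28 + 31 + 30 + 31 + 5 = 1282.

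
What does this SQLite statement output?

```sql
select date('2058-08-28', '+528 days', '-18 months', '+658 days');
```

2060-05-26

Applying '+528 days' to 2058-08-28: counting 528 days forward gives 2060-02-07.
Adding -18 months to 2060-02-07 gives 2058-08-07.
Applying '+658 days' to 2058-08-07: counting 658 days forward gives 2060-05-26.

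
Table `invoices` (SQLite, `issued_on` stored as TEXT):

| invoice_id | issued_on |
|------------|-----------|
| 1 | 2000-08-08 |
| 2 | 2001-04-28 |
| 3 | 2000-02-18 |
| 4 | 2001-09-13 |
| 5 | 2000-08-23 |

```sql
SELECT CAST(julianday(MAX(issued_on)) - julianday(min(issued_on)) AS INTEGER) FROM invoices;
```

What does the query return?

MIN = 2000-02-18, MAX = 2001-09-13.
11 days remain in February 2000 after the 18th (29 − 18).
Full months from March 2000 through August 2001 contribute their day counts.
Then 13 days into September 2001.
Total: 11 + 31 + 30 + 31 + 30 + 31 + 31 + 30 + 31 + 30 + 31 + 31 + 28 + 31 + 30 + 31 + 30 + 31 + 31 + 13 = 573.

573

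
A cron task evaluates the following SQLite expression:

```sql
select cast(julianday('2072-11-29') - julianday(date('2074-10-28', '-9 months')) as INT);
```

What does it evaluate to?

Adding -9 months to 2074-10-28 gives 2074-01-28.
1 day remains in November 2072 after the 29th (30 − 29).
Full months from December 2072 through December 2073 contribute their day counts.
Then 28 days into January 2074.
Total: 1 + 31 + 31 + 28 + 31 + 30 + 31 + 30 + 31 + 31 + 30 + 31 + 30 + 31 + 28 = 425.
The subtraction is earlier − later, so the result is −425 → -425.

-425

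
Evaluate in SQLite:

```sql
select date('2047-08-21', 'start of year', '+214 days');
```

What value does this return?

2047-08-03

`start of year` rewinds 2047-08-21 to 2047-01-01.
Applying '+214 days' to 2047-01-01: counting 214 days forward gives 2047-08-03.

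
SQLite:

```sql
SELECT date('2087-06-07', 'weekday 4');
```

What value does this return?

`weekday 4` advances to the next Thursday; 2087-06-07 is a Saturday, so it moves forward to 2087-06-12.

2087-06-12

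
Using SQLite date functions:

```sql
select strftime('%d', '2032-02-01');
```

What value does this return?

`%d` extracts the 2-digit day of month: 01.

01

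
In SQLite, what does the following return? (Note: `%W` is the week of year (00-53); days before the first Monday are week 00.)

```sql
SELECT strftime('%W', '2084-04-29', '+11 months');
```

13

First apply '+11 months': 2084-04-29 → 2085-03-29.
2085-03-29 is a Thursday. SQLite's %W counts Mondays since the year started; the result is 13.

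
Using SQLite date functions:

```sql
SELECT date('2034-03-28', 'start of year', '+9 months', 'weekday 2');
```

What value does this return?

2034-10-03

`start of year` rewinds 2034-03-28 to 2034-01-01.
Adding +9 months to 2034-01-01 gives 2034-10-01.
`weekday 2` advances to the next Tuesday; 2034-10-01 is a Sunday, so it moves forward to 2034-10-03.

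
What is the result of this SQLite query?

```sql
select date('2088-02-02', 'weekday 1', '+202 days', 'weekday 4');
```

2088-08-26

`weekday 1` advances to the next Monday; 2088-02-02 is already a Monday, so it stays at 2088-02-02.
Applying '+202 days' to 2088-02-02: counting 202 days forward gives 2088-08-22.
`weekday 4` advances to the next Thursday; 2088-08-22 is a Sunday, so it moves forward to 2088-08-26.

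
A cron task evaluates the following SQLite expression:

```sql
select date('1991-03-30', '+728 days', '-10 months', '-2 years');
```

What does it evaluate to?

1990-05-27

Applying '+728 days' to 1991-03-30: counting 728 days forward gives 1993-03-27.
Adding -10 months to 1993-03-27 gives 1992-05-27.
Adding -2 years to 1992-05-27 gives 1990-05-27.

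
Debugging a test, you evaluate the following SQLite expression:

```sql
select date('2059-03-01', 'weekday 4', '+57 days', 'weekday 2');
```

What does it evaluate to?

`weekday 4` advances to the next Thursday; 2059-03-01 is a Saturday, so it moves forward to 2059-03-06.
Applying '+57 days' to 2059-03-06: counting 57 days forward gives 2059-05-02.
`weekday 2` advances to the next Tuesday; 2059-05-02 is a Friday, so it moves forward to 2059-05-06.

2059-05-06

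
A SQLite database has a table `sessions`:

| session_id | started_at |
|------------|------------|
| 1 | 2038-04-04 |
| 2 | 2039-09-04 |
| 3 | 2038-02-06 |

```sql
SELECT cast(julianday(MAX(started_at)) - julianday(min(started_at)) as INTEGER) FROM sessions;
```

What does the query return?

MIN = 2038-02-06, MAX = 2039-09-04.
22 days remain in February 2038 after the 6th (28 − 6).
Full months from March 2038 through August 2039 contribute their day counts.
Then 4 days into September 2039.
Total: 22 + 31 + 30 + 31 + 30 + 31 + 31 + 30 + 31 + 30 + 31 + 31 + 28 + 31 + 30 + 31 + 30 + 31 + 31 + 4 = 575.

575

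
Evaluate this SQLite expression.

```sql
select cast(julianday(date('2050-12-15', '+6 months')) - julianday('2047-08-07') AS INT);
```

1408

Adding +6 months to 2050-12-15 gives 2051-06-15.
24 days remain in August 2047 after the 7th (31 − 7).
Full months from September 2047 through May 2051 contribute their day counts.
Then 15 days into June 2051.
Total: 24 + 30 + 31 + 30 + 31 + 31 + 29 + 31 + 30 + 31 + 30 + 31 + 31 + 30 + 31 + 30 + 31 + 31 + 28 + 31 + 30 + 31 + 30 + 31 + 31 + 30 + 31 + 30 + 31 + 31 + 28 + 31 + 30 + 31 + 30 + 31 + 31 + 30 + 31 + 30 + 31 + 31 + 28 + 31 + 30 + 31 + 15 = 1408.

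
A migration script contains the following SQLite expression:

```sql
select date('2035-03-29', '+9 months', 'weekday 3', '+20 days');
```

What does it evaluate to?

Adding +9 months to 2035-03-29 gives 2035-12-29.
`weekday 3` advances to the next Wednesday; 2035-12-29 is a Saturday, so it moves forward to 2036-01-02.
Advancing 20 more days within January lands on 2036-01-22.

2036-01-22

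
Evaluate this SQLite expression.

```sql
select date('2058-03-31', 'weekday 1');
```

2058-04-01

`weekday 1` advances to the next Monday; 2058-03-31 is a Sunday, so it moves forward to 2058-04-01.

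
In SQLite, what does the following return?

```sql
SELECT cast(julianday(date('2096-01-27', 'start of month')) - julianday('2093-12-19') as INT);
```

`start of month` rewinds 2096-01-27 to 2096-01-01.
12 days remain in December 2093 after the 19th (31 − 19).
Full months from January 2094 through December 2095 contribute their day counts.
Then 1 day into January 2096.
Total: 12 + 31 + 28 + 31 + 30 + 31 + 30 + 31 + 31 + 30 + 31 + 30 + 31 + 31 + 28 + 31 + 30 + 31 + 30 + 31 + 31 + 30 + 31 + 30 + 31 + 1 = 743.

743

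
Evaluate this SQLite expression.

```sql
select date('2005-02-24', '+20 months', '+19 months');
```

Adding +20 months to 2005-02-24 gives 2006-10-24.
Adding +19 months to 2006-10-24 gives 2008-05-24.

2008-05-24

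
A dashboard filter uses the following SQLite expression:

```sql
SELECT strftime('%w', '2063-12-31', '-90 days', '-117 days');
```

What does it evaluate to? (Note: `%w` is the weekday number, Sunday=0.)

First apply '-90 days', '-117 days': 2063-12-31 → 2063-06-07.
2063-06-07 is a Thursday; with Sunday=0 that is 4.

4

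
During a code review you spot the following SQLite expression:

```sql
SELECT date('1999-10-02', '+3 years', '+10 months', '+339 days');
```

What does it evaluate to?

2004-07-06

Adding +3 years to 1999-10-02 gives 2002-10-02.
Adding +10 months to 2002-10-02 gives 2003-08-02.
Applying '+339 days' to 2003-08-02: counting 339 days forward gives 2004-07-06.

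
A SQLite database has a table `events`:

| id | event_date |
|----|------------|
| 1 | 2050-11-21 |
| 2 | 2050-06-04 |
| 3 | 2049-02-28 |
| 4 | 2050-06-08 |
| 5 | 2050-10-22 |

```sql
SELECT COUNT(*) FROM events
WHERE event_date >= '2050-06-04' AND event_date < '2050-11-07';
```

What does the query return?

3

Rows in [2050-06-04, 2050-11-07): 2050-06-04, 2050-06-08, 2050-10-22 → 3 rows.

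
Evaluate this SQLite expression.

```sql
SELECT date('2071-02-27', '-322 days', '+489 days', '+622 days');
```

Applying '-322 days' to 2071-02-27: counting 322 days back gives 2070-04-11.
Applying '+489 days' to 2070-04-11: counting 489 days forward gives 2071-08-13.
Applying '+622 days' to 2071-08-13: counting 622 days forward gives 2073-04-26.

2073-04-26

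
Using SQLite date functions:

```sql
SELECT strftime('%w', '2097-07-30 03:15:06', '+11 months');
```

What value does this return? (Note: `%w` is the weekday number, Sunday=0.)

1

First apply '+11 months': 2097-07-30 03:15:06 → 2098-06-30 03:15:06.
2098-06-30 is a Monday; with Sunday=0 that is 1.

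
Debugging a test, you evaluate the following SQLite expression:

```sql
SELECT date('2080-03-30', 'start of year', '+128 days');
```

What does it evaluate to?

2080-05-08

`start of year` rewinds 2080-03-30 to 2080-01-01.
Applying '+128 days' to 2080-01-01: counting 128 days forward gives 2080-05-08.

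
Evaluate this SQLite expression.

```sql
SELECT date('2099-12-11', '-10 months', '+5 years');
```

Adding -10 months to 2099-12-11 gives 2099-02-11.
Adding +5 years to 2099-02-11 gives 2104-02-11.

2104-02-11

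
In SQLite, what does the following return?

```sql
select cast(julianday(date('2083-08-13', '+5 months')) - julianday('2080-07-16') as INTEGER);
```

Adding +5 months to 2083-08-13 gives 2084-01-13.
15 days remain in July 2080 after the 16th (31 − 16).
Full months from August 2080 through December 2083 contribute their day counts.
Then 13 days into January 2084.
Total: 15 + 31 + 30 + 31 + 30 + 31 + 31 + 28 + 31 + 30 + 31 + 30 + 31 + 31 + 30 + 31 + 30 + 31 + 31 + 28 + 31 + 30 + 31 + 30 + 31 + 31 + 30 + 31 + 30 + 31 + 31 + 28 + 31 + 30 + 31 + 30 + 31 + 31 + 30 + 31 + 30 + 31 + 13 = 1276.

1276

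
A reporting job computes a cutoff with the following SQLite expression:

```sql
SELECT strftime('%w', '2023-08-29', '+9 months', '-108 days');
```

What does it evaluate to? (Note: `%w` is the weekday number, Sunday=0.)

First apply '+9 months', '-108 days': 2023-08-29 → 2024-02-11.
2024-02-11 is a Sunday; with Sunday=0 that is 0.

0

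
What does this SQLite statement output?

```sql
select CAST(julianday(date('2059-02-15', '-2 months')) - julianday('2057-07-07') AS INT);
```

Adding -2 months to 2059-02-15 gives 2058-12-15.
24 days remain in July 2057 after the 7th (31 − 7).
Full months from August 2057 through November 2058 contribute their day counts.
Then 15 days into December 2058.
Total: 24 + 31 + 30 + 31 + 30 + 31 + 31 + 28 + 31 + 30 + 31 + 30 + 31 + 31 + 30 + 31 + 30 + 15 = 526.

526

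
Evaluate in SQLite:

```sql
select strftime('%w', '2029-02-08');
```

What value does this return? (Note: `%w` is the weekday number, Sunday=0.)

4

2029-02-08 is a Thursday; with Sunday=0 that is 4.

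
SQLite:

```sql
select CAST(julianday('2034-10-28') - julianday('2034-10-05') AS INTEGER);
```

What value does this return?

Both dates are in October 2034: 28 − 5 = 23.

23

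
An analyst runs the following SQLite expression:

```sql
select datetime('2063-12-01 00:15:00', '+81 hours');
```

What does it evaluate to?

2063-12-04 09:15:00

+81 hours from 2063-12-01 00:15:00 is 2063-12-04 09:15:00 (crosses midnight).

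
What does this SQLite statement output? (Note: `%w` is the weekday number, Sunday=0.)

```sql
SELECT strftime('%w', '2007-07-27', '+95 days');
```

2

First apply '+95 days': 2007-07-27 → 2007-10-30.
2007-10-30 is a Tuesday; with Sunday=0 that is 2.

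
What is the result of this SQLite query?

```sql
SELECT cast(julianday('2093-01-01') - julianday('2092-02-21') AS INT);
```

8 days remain in February 2092 after the 21st (29 − 21).
Full months from March 2092 through December 2092 contribute their day counts.
Then 1 day into January 2093.
Total: 8 + 31 + 30 + 31 + 30 + 31 + 31 + 30 + 31 + 30 + 31 + 1 = 315.

315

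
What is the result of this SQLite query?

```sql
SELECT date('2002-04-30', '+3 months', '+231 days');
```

2003-03-18

Adding +3 months to 2002-04-30 gives 2002-07-30.
Applying '+231 days' to 2002-07-30: counting 231 days forward gives 2003-03-18.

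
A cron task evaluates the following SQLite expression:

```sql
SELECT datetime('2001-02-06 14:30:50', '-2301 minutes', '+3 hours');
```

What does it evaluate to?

2301 minutes = 38h 21m; -2301 minutes from 2001-02-06 14:30:50 is 2001-02-05 00:09:50 (crosses midnight).
+3 hours from 2001-02-05 00:09:50 is 2001-02-05 03:09:50.

2001-02-05 03:09:50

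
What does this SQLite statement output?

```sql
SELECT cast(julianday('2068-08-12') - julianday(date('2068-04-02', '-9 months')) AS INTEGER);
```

Adding -9 months to 2068-04-02 gives 2067-07-02.
29 days remain in July 2067 after the 2nd (31 − 2).
Full months from August 2067 through July 2068 contribute their day counts.
Then 12 days into August 2068.
Total: 29 + 31 + 30 + 31 + 30 + 31 + 31 + 29 + 31 + 30 + 31 + 30 + 31 + 12 = 407.

407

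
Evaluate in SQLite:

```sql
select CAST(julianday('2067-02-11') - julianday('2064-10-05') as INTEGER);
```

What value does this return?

26 days remain in October 2064 after the 5th (31 − 5).
Full months from November 2064 through January 2067 contribute their day counts.
Then 11 days into February 2067.
Total: 26 + 30 + 31 + 31 + 28 + 31 + 30 + 31 + 30 + 31 + 31 + 30 + 31 + 30 + 31 + 31 + 28 + 31 + 30 + 31 + 30 + 31 + 31 + 30 + 31 + 30 + 31 + 31 + 11 = 859.

859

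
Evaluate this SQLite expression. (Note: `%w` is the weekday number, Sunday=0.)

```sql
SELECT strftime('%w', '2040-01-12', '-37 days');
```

First apply '-37 days': 2040-01-12 → 2039-12-06.
2039-12-06 is a Tuesday; with Sunday=0 that is 2.

2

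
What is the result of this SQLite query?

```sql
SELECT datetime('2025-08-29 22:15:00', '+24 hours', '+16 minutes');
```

2025-08-30 22:31:00

+24 hours from 2025-08-29 22:15:00 is 2025-08-30 22:15:00 (crosses midnight).
+16 minutes from 2025-08-30 22:15:00 is 2025-08-30 22:31:00.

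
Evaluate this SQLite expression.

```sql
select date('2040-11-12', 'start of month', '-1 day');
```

`start of month` rewinds 2040-11-12 to 2040-11-01.
Going back 1 day from 2040-11-01 reaches 2040-10-31 (last day of October, 31 days).

2040-10-31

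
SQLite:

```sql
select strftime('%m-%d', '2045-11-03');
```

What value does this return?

11-03

`%m-%d` extracts the month-day: 11-03.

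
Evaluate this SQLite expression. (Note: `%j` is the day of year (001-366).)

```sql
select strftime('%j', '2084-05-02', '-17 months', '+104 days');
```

075

First apply '-17 months', '+104 days': 2084-05-02 → 2083-03-16.
Day-of-year for 2083-03-16: days since 2083-01-01 inclusive = 75, zero-padded to 075.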